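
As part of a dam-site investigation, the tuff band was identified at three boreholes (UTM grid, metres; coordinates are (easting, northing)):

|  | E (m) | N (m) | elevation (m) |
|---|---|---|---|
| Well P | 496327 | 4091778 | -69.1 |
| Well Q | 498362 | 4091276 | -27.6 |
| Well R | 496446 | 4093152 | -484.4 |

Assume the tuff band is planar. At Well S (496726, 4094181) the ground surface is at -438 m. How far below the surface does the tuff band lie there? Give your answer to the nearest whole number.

368 m

Let the plane be z = a·E + b·N + c.
Well Q−Well P: 2035a − 502b = 41.5;  Well R−Well P: 119a + 1374b = −415.3.
Solving gives a = −0.05303527, b = −0.29766288.
Then c = -69.1 − a·496327 − b·4091778 = 1244224.18.
At (496726, 4094181): z_contact = −26344.0 − 1218685.7 + 1244224.18 = -805.5 m.
Depth below ground = -438 − (-805.5) = 368 m.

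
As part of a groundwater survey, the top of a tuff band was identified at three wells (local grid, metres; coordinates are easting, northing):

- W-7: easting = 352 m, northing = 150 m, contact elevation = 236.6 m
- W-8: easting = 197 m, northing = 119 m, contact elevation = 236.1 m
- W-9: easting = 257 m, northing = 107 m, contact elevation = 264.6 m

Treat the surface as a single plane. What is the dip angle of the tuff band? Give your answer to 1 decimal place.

50.3°

Let the plane be z = a·easting + b·northing + c.
W-8−W-7: −155a − 31b = −0.5;  W-9−W-7: −95a − 43b = 28.
Solving gives a = 0.23911, b = −1.17944.
Gradient magnitude |∇z| = √(a² + b²) = √(0.05717 + 1.39107) = 1.20343.
True dip = arctan(1.20343) = 50.3°, dipping toward NNW (azimuth ≈ 349°).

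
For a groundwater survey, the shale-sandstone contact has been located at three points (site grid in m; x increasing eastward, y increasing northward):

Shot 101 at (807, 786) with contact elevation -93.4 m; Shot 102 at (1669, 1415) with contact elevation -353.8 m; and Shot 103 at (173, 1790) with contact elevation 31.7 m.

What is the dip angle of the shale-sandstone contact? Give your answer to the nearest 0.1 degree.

15.3°

Let the plane be z = a·x + b·y + c.
Shot 102−Shot 101: 862a + 629b = −260.4;  Shot 103−Shot 101: −634a + 1004b = 125.1.
Solving gives a = −0.26904, b = −0.04529.
Gradient magnitude |∇z| = √(a² + b²) = √(0.07238 + 0.00205) = 0.27283.
True dip = arctan(0.27283) = 15.3°, dipping toward E (azimuth ≈ 080°).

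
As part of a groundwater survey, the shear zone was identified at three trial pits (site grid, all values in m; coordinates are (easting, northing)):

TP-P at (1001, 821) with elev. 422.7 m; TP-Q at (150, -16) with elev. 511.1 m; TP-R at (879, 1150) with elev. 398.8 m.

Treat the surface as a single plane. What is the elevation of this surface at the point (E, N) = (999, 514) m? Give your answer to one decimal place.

447.8 m

Two edge vectors: TP-P→TP-Q = (-851, -837, 88.4), TP-P→TP-R = (-122, 329, -23.9).
Normal n = (TP-P→TP-Q) × (TP-P→TP-R) = (-9079.3, -31123.7, -382093).
So ∂z/∂E = −n_x/n_z = −0.023762 and ∂z/∂N = −n_y/n_z = −0.081456.
Intercept c from TP-P: 422.7 + 23.79 + 66.88 = 513.36.
At (999, 514): z = −23.7 − 41.9 + 513.36 = 447.8 m.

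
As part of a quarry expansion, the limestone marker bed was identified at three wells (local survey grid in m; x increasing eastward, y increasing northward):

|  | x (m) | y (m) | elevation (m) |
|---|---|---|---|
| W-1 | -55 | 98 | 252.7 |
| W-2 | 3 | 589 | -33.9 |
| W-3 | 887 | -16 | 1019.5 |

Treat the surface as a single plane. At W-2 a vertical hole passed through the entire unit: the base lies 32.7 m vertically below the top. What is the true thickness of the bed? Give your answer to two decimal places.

23.20 m

Let the plane be z = a·x + b·y + c.
W-2−W-1: 58a + 491b = −286.6;  W-3−W-1: 942a − 114b = 766.8.
Solving gives a = 0.73290, b = −0.67028.
|∇z| = √(a²+b²) = 0.99318, so dip δ = arctan(0.99318) = 44.80°.
True thickness = vertical thickness × cos δ = 32.7 × cos 44.80° = 23.20 m.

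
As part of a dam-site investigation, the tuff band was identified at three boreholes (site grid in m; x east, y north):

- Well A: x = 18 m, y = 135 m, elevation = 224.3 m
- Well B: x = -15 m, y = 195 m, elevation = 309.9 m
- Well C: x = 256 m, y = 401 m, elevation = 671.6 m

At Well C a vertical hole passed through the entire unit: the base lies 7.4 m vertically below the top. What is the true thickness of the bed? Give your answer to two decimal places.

Let the plane be z = a·x + b·y + c.
Well B−Well A: −33a + 60b = 85.6;  Well C−Well A: 238a + 266b = 447.3.
Solving gives a = 0.17644, b = 1.52371.
|∇z| = √(a²+b²) = 1.53389, so dip δ = arctan(1.53389) = 56.90°.
True thickness = vertical thickness × cos δ = 7.4 × cos 56.90° = 4.04 m.

4.04 m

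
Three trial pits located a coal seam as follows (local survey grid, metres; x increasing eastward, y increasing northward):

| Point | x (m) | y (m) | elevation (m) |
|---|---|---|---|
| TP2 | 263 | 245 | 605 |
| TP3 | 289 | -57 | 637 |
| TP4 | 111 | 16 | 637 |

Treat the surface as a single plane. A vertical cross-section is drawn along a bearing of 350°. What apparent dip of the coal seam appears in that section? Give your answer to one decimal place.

5.7°

Two edge vectors: TP2→TP3 = (26, -302, 32), TP2→TP4 = (-152, -229, 32).
Normal n = (TP2→TP3) × (TP2→TP4) = (-2336, -5696, -51858).
So ∂z/∂x = −n_x/n_z = −0.04505 and ∂z/∂y = −n_y/n_z = −0.10984.
Unit vector along 350° is (sin 350°, cos 350°) = (-0.1736, 0.9848).
Slope in that direction = a·(-0.1736) + b·(0.9848) = −0.10035.
Apparent dip = arctan|0.10035| = 5.7° (true dip is 6.8°, so apparent ≤ true as expected).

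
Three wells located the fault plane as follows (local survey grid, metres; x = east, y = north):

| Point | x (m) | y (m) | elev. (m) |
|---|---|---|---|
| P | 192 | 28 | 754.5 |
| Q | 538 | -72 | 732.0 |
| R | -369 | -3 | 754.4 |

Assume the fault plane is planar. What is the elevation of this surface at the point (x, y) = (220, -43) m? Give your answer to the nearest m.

Two edge vectors: P→Q = (346, -100, -22.5), P→R = (-561, -31, -0.1).
Normal n = (P→Q) × (P→R) = (-687.5, 12657.1, -66826).
So ∂z/∂x = −n_x/n_z = −0.01029 and ∂z/∂y = −n_y/n_z = 0.18940.
Intercept c from P: 754.5 + 1.98 − 5.30 = 751.17.
At (220, -43): z = −2.3 − 8.1 + 751.17 = 740.8 m.

741 m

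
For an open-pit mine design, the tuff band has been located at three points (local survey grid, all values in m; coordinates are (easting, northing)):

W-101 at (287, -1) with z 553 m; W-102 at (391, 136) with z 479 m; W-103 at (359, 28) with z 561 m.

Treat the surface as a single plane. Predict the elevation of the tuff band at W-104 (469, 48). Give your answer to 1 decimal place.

Two edge vectors: W-101→W-102 = (104, 137, -74), W-101→W-103 = (72, 29, 8).
Normal n = (W-101→W-102) × (W-101→W-103) = (3242, -6160, -6848).
So ∂z/∂E = −n_x/n_z = 0.47342 and ∂z/∂N = −n_y/n_z = −0.89953.
Intercept c from W-101: 553 − 135.87 − 0.90 = 416.23.
At (469, 48): z = 222.0 − 43.2 + 416.23 = 595.1 m.

595.1 m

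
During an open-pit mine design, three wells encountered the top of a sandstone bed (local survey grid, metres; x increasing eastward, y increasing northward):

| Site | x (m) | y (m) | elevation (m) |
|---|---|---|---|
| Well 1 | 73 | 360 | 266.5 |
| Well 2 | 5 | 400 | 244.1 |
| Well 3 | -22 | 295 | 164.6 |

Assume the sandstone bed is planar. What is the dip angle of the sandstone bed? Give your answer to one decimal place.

41.7°

Two edge vectors: Well 1→Well 2 = (-68, 40, -22.4), Well 1→Well 3 = (-95, -65, -101.9).
Normal n = (Well 1→Well 2) × (Well 1→Well 3) = (-5532, -4801.2, 8220).
So ∂z/∂x = −n_x/n_z = 0.67299 and ∂z/∂y = −n_y/n_z = 0.58409.
Gradient magnitude |∇z| = √(a² + b²) = √(0.45292 + 0.34116) = 0.89111.
True dip = arctan(0.89111) = 41.7°, dipping toward SW (azimuth ≈ 229°).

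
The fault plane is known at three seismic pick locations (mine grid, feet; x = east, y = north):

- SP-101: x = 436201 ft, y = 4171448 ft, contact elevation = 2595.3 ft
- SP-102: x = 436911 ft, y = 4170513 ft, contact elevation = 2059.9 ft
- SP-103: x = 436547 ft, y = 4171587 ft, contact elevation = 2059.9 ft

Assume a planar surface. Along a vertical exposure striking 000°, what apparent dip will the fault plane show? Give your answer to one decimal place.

Two edge vectors: SP-101→SP-102 = (710, -935, -535.4), SP-101→SP-103 = (346, 139, -535.4).
Normal n = (SP-101→SP-102) × (SP-101→SP-103) = (575019.6, 194885.6, 422200).
So ∂z/∂x = −n_x/n_z = −1.36196 and ∂z/∂y = −n_y/n_z = −0.46160.
Unit vector along 000° is (sin 0°, cos 0°) = (0.0000, 1.0000).
Slope in that direction = a·(0.0000) + b·(1.0000) = −0.46160.
Apparent dip = arctan|0.46160| = 24.8° (true dip is 55.2°, so apparent ≤ true as expected).

24.8°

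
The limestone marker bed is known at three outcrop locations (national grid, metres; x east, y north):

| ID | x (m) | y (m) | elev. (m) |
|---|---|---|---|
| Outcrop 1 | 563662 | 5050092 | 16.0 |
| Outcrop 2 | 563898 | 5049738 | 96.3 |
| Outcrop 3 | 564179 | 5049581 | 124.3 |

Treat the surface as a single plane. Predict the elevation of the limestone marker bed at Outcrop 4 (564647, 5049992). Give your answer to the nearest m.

Let the plane be z = a·x + b·y + c.
Outcrop 2−Outcrop 1: 236a − 354b = 80.3;  Outcrop 3−Outcrop 1: 517a − 511b = 108.3.
Solving gives a = −0.04317548, b = −0.25561981.
Then c = 16 − a·563662 − b·5050092 = 1315255.95.
At (564647, 5049992): z = −24378.9 − 1290878.0 + 1315255.95 = -1.0 m.

-1 m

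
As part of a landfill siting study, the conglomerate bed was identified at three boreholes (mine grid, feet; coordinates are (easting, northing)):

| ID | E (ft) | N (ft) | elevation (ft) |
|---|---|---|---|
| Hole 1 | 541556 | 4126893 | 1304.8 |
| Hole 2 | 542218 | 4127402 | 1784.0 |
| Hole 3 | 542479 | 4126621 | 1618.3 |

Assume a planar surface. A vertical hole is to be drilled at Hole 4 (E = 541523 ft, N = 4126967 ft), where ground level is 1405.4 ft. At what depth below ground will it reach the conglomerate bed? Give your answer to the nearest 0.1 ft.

88.6 ft

Two edge vectors: Hole 1→Hole 2 = (662, 509, 479.2), Hole 1→Hole 3 = (923, -272, 313.5).
Normal n = (Hole 1→Hole 2) × (Hole 1→Hole 3) = (289913.9, 234764.6, -649871).
So ∂z/∂E = −n_x/n_z = 0.446109920 and ∂z/∂N = −n_y/n_z = 0.361248002.
Intercept c from Hole 1: 1304.8 − 241593.50 − 1490831.85 = −1731120.55.
At (541523, 4126967): z_contact = 241578.78 + 1490858.58 − 1731120.55 = 1316.81 ft.
Depth below ground = 1405.4 − 1316.81 = 88.6 ft.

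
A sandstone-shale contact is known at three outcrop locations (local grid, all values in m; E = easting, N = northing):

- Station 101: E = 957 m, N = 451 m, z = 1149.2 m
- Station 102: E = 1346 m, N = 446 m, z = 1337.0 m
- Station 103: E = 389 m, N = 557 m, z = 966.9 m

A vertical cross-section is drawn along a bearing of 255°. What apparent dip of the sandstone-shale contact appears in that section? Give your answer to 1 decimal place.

Two edge vectors: Station 101→Station 102 = (389, -5, 187.8), Station 101→Station 103 = (-568, 106, -182.3).
Normal n = (Station 101→Station 102) × (Station 101→Station 103) = (-18995.3, -35755.7, 38394).
So ∂z/∂E = −n_x/n_z = 0.49475 and ∂z/∂N = −n_y/n_z = 0.93128.
Unit vector along 255° is (sin 255°, cos 255°) = (-0.9659, -0.2588).
Slope in that direction = a·(-0.9659) + b·(-0.2588) = −0.71892.
Apparent dip = arctan|0.71892| = 35.7° (true dip is 46.5°, so apparent ≤ true as expected).

35.7°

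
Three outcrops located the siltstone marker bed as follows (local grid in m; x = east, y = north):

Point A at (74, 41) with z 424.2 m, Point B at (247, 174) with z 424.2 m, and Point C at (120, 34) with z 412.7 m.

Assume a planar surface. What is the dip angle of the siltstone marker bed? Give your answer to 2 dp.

Two edge vectors: Point A→Point B = (173, 133, 0), Point A→Point C = (46, -7, -11.5).
Normal n = (Point A→Point B) × (Point A→Point C) = (-1529.5, 1989.5, -7329).
So ∂z/∂x = −n_x/n_z = −0.20869 and ∂z/∂y = −n_y/n_z = 0.27146.
Gradient magnitude |∇z| = √(a² + b²) = √(0.04355 + 0.07369) = 0.34240.
True dip = arctan(0.34240) = 18.90°, dipping toward SE (azimuth ≈ 142°).

18.90°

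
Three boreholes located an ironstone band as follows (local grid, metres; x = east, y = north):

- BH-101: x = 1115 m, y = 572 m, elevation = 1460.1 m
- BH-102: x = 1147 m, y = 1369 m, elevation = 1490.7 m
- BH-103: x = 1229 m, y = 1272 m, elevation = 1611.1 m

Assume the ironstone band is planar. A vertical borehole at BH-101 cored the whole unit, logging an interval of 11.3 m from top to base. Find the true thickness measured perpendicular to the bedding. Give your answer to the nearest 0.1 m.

Two edge vectors: BH-101→BH-102 = (32, 797, 30.6), BH-101→BH-103 = (114, 700, 151).
Normal n = (BH-101→BH-102) × (BH-101→BH-103) = (98927, -1343.6, -68458).
So ∂z/∂x = −n_x/n_z = 1.44508 and ∂z/∂y = −n_y/n_z = −0.01963.
|∇z| = √(a²+b²) = 1.44521, so dip δ = arctan(1.44521) = 55.32°.
True thickness = vertical thickness × cos δ = 11.3 × cos 55.32° = 6.4 m.

6.4 m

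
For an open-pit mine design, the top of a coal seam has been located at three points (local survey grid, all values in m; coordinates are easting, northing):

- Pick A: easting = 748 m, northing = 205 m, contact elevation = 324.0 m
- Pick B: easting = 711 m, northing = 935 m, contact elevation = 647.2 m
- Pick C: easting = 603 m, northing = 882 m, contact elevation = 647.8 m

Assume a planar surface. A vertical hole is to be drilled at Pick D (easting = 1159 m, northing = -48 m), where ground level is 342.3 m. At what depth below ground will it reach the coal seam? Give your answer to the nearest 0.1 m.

216.9 m

Two edge vectors: Pick A→Pick B = (-37, 730, 323.2), Pick A→Pick C = (-145, 677, 323.8).
Normal n = (Pick A→Pick B) × (Pick A→Pick C) = (17567.6, -34883.4, 80801).
So ∂z/∂easting = −n_x/n_z = −0.217418 and ∂z/∂northing = −n_y/n_z = 0.431720.
Intercept c from Pick A: 324 + 162.63 − 88.50 = 398.13.
At (1159, -48): z_contact = −251.99 − 20.72 + 398.13 = 125.42 m.
Depth below ground = 342.3 − 125.42 = 216.9 m.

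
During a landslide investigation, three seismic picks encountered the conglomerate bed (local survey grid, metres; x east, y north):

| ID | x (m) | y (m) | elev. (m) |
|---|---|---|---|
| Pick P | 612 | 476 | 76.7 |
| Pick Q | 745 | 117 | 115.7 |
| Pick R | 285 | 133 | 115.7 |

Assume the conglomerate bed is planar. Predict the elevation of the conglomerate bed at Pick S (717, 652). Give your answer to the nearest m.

57 m

Two edge vectors: Pick P→Pick Q = (133, -359, 39), Pick P→Pick R = (-327, -343, 39).
Normal n = (Pick P→Pick Q) × (Pick P→Pick R) = (-624, -17940, -163012).
So ∂z/∂x = −n_x/n_z = −0.00383 and ∂z/∂y = −n_y/n_z = −0.11005.
Intercept c from Pick P: 76.7 + 2.34 + 52.39 = 131.43.
At (717, 652): z = −2.7 − 71.8 + 131.43 = 56.9 m.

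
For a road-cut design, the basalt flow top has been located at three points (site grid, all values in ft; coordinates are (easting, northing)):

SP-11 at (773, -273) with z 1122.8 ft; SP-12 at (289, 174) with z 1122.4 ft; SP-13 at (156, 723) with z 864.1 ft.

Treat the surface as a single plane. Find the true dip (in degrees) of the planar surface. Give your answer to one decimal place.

39.5°

Let the plane be z = a·E + b·N + c.
SP-12−SP-11: −484a + 447b = −0.4;  SP-13−SP-11: −617a + 996b = −258.7.
Solving gives a = −0.55870, b = −0.60584.
Gradient magnitude |∇z| = √(a² + b²) = √(0.31215 + 0.36704) = 0.82413.
True dip = arctan(0.82413) = 39.5°, dipping toward NE (azimuth ≈ 043°).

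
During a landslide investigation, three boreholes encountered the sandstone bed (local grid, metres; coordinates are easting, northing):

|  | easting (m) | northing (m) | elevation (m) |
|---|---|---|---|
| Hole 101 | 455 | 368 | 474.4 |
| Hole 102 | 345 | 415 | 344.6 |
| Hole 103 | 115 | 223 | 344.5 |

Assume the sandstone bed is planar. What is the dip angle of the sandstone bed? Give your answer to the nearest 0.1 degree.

50.6°

Two edge vectors: Hole 101→Hole 102 = (-110, 47, -129.8), Hole 101→Hole 103 = (-340, -145, -129.9).
Normal n = (Hole 101→Hole 102) × (Hole 101→Hole 103) = (-24926.3, 29843, 31930).
So ∂z/∂easting = −n_x/n_z = 0.78065 and ∂z/∂northing = −n_y/n_z = −0.93464.
Gradient magnitude |∇z| = √(a² + b²) = √(0.60942 + 0.87355) = 1.21777.
True dip = arctan(1.21777) = 50.6°, dipping toward NW (azimuth ≈ 320°).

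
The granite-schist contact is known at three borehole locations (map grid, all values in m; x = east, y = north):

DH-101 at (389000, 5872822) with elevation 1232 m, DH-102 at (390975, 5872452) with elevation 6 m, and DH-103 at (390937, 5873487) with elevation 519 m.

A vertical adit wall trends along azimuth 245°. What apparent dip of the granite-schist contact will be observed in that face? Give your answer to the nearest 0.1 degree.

Let the plane be z = a·x + b·y + c.
DH-102−DH-101: 1975a − 370b = −1226;  DH-103−DH-101: 1937a + 665b = −713.
Solving gives a = −0.53156, b = 0.47614.
Unit vector along 245° is (sin 245°, cos 245°) = (-0.9063, -0.4226).
Slope in that direction = a·(-0.9063) + b·(-0.4226) = 0.28053.
Apparent dip = arctan|0.28053| = 15.7° (true dip is 35.5°, so apparent ≤ true as expected).

15.7°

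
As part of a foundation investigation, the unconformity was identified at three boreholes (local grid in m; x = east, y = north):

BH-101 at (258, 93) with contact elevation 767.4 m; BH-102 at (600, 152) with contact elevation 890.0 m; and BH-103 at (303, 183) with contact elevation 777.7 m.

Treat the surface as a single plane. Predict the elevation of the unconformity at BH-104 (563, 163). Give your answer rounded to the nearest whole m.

Two edge vectors: BH-101→BH-102 = (342, 59, 122.6), BH-101→BH-103 = (45, 90, 10.3).
Normal n = (BH-101→BH-102) × (BH-101→BH-103) = (-10426.3, 1994.4, 28125).
So ∂z/∂x = −n_x/n_z = 0.37071 and ∂z/∂y = −n_y/n_z = −0.07091.
Intercept c from BH-101: 767.4 − 95.64 + 6.59 = 678.35.
At (563, 163): z = 208.7 − 11.6 + 678.35 = 875.5 m.

876 m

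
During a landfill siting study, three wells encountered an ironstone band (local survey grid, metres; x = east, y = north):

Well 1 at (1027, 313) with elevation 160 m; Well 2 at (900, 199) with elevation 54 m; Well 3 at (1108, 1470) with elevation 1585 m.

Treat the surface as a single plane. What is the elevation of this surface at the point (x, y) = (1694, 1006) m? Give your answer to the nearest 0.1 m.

Let the plane be z = a·x + b·y + c.
Well 2−Well 1: −127a − 114b = −106;  Well 3−Well 1: 81a + 1157b = 1425.
Solving gives a = −0.289082, b = 1.251872.
Then c = 160 − a·1027 − b·313 = 65.05.
At (1694, 1006): z = −489.7 + 1259.4 + 65.05 = 834.7 m.

834.7 m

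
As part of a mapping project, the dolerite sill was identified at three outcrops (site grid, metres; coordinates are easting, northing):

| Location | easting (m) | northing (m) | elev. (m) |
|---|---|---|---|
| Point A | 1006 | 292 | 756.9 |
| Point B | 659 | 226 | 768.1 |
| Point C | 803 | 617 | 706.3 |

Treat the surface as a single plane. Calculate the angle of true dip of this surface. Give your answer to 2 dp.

Let the plane be z = a·easting + b·northing + c.
Point B−Point A: −347a − 66b = 11.2;  Point C−Point A: −203a + 325b = −50.6.
Solving gives a = −0.00238, b = −0.15718.
Gradient magnitude |∇z| = √(a² + b²) = √(0.00001 + 0.02471) = 0.15720.
True dip = arctan(0.15720) = 8.93°, dipping toward N (azimuth ≈ 001°).

8.93°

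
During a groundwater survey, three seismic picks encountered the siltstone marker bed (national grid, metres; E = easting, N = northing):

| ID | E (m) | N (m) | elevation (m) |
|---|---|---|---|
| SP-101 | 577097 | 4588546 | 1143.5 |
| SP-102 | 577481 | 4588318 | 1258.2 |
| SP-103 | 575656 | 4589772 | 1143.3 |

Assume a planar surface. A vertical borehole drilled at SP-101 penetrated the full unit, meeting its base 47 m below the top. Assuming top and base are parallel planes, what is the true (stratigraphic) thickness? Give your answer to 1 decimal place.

Let the plane be z = a·E + b·N + c.
SP-102−SP-101: 384a − 228b = 114.7;  SP-103−SP-101: −1441a + 1226b = −0.2.
Solving gives a = 0.98833, b = 1.16149.
|∇z| = √(a²+b²) = 1.52508, so dip δ = arctan(1.52508) = 56.75°.
True thickness = vertical thickness × cos δ = 47 × cos 56.75° = 25.8 m.

25.8 m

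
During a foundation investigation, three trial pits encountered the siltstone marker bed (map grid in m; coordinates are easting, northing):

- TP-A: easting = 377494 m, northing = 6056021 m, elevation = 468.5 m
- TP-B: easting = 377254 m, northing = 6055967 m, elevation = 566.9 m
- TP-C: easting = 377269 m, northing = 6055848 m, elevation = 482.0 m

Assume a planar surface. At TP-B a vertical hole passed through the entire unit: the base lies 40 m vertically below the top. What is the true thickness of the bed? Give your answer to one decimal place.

30.5 m

Let the plane be z = a·easting + b·northing + c.
TP-B−TP-A: −240a − 54b = 98.4;  TP-C−TP-A: −225a − 173b = 13.5.
Solving gives a = −0.55479, b = 0.64351.
|∇z| = √(a²+b²) = 0.84965, so dip δ = arctan(0.84965) = 40.35°.
True thickness = vertical thickness × cos δ = 40 × cos 40.35° = 30.5 m.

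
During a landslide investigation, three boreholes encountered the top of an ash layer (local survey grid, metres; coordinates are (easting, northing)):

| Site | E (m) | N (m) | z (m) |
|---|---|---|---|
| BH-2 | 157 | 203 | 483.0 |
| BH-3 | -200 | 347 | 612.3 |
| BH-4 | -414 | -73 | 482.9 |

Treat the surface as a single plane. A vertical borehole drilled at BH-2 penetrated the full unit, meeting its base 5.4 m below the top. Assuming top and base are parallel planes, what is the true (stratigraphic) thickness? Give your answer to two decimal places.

4.92 m

Two edge vectors: BH-2→BH-3 = (-357, 144, 129.3), BH-2→BH-4 = (-571, -276, -0.1).
Normal n = (BH-2→BH-3) × (BH-2→BH-4) = (35672.4, -73866, 180756).
So ∂z/∂E = −n_x/n_z = −0.19735 and ∂z/∂N = −n_y/n_z = 0.40865.
|∇z| = √(a²+b²) = 0.45381, so dip δ = arctan(0.45381) = 24.41°.
True thickness = vertical thickness × cos δ = 5.4 × cos 24.41° = 4.92 m.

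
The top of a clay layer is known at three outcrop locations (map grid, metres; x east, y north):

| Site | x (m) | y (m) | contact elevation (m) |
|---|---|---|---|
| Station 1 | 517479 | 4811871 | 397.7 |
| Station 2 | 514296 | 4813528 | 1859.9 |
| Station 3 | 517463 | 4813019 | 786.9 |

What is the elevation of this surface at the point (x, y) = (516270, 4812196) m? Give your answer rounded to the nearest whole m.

Two edge vectors: Station 1→Station 2 = (-3183, 1657, 1462.2), Station 1→Station 3 = (-16, 1148, 389.2).
Normal n = (Station 1→Station 2) × (Station 1→Station 3) = (-1033701.2, 1215428.4, -3627572).
So ∂z/∂x = −n_x/n_z = −0.28495677 and ∂z/∂y = −n_y/n_z = 0.33505287.
Intercept c from Station 1: 397.7 + 147459.14 − 1612231.18 = −1464374.33.
At (516270, 4812196): z = −147114.6 + 1612340.1 − 1464374.33 = 851.1 m.

851 m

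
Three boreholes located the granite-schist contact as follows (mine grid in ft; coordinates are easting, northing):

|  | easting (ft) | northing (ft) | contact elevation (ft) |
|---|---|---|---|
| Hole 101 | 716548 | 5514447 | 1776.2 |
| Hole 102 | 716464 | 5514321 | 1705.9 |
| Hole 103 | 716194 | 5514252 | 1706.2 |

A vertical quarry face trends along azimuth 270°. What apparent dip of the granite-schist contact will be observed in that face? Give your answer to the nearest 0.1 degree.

Let the plane be z = a·easting + b·northing + c.
Hole 102−Hole 101: −84a − 126b = −70.3;  Hole 103−Hole 101: −354a − 195b = −70.
Solving gives a = −0.17320, b = 0.67341.
Unit vector along 270° is (sin 270°, cos 270°) = (-1.0000, -0.0000).
Slope in that direction = a·(-1.0000) + b·(-0.0000) = 0.17320.
Apparent dip = arctan|0.17320| = 9.8° (true dip is 34.8°, so apparent ≤ true as expected).

9.8°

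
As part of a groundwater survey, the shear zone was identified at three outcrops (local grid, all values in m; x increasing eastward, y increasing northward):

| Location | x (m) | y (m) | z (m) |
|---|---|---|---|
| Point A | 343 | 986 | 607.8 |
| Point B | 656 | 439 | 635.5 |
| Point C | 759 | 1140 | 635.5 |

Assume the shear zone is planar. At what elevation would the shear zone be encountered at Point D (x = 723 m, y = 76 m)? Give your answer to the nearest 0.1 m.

644.0 m

Two edge vectors: Point A→Point B = (313, -547, 27.7), Point A→Point C = (416, 154, 27.7).
Normal n = (Point A→Point B) × (Point A→Point C) = (-19417.7, 2853.1, 275754).
So ∂z/∂x = −n_x/n_z = 0.070417 and ∂z/∂y = −n_y/n_z = −0.010347.
Intercept c from Point A: 607.8 − 24.15 + 10.20 = 593.85.
At (723, 76): z = 50.9 − 0.8 + 593.85 = 644.0 m.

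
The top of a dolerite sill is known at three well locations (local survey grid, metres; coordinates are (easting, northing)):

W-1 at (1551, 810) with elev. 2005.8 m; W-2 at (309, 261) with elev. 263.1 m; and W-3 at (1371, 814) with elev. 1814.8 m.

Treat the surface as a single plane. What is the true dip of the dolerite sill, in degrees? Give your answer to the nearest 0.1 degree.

Two edge vectors: W-1→W-2 = (-1242, -549, -1742.7), W-1→W-3 = (-180, 4, -191).
Normal n = (W-1→W-2) × (W-1→W-3) = (111829.8, 76464, -103788).
So ∂z/∂E = −n_x/n_z = 1.07748 and ∂z/∂N = −n_y/n_z = 0.73673.
Gradient magnitude |∇z| = √(a² + b²) = √(1.16097 + 0.54277) = 1.30528.
True dip = arctan(1.30528) = 52.5°, dipping toward SW (azimuth ≈ 236°).

52.5°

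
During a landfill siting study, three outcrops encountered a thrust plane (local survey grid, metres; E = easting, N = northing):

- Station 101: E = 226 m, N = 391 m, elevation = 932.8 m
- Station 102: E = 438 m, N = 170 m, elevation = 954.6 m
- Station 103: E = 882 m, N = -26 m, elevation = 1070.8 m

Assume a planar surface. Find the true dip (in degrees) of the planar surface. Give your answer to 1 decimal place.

24.8°

Two edge vectors: Station 101→Station 102 = (212, -221, 21.8), Station 101→Station 103 = (656, -417, 138).
Normal n = (Station 101→Station 102) × (Station 101→Station 103) = (-21407.4, -14955.2, 56572).
So ∂z/∂E = −n_x/n_z = 0.37841 and ∂z/∂N = −n_y/n_z = 0.26436.
Gradient magnitude |∇z| = √(a² + b²) = √(0.14319 + 0.06988) = 0.46160.
True dip = arctan(0.46160) = 24.8°, dipping toward SW (azimuth ≈ 235°).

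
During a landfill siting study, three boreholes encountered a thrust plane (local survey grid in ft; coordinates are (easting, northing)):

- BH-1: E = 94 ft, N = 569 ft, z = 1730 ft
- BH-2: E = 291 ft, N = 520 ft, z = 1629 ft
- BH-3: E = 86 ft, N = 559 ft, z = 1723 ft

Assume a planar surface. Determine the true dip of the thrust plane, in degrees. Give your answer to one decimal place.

44.1°

Two edge vectors: BH-1→BH-2 = (197, -49, -101), BH-1→BH-3 = (-8, -10, -7).
Normal n = (BH-1→BH-2) × (BH-1→BH-3) = (-667, 2187, -2362).
So ∂z/∂E = −n_x/n_z = −0.28239 and ∂z/∂N = −n_y/n_z = 0.92591.
Gradient magnitude |∇z| = √(a² + b²) = √(0.07974 + 0.85731) = 0.96801.
True dip = arctan(0.96801) = 44.1°, dipping toward SSE (azimuth ≈ 163°).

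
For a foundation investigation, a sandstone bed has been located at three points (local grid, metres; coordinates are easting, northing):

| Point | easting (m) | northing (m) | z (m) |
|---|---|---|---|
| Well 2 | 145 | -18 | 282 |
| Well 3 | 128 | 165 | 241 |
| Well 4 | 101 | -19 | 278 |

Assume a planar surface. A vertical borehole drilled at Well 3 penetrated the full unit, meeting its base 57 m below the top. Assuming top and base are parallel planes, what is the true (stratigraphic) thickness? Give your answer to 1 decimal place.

55.5 m

Let the plane be z = a·easting + b·northing + c.
Well 3−Well 2: −17a + 183b = −41;  Well 4−Well 2: −44a − 1b = −4.
Solving gives a = 0.09580, b = −0.21514.
|∇z| = √(a²+b²) = 0.23551, so dip δ = arctan(0.23551) = 13.25°.
True thickness = vertical thickness × cos δ = 57 × cos 13.25° = 55.5 m.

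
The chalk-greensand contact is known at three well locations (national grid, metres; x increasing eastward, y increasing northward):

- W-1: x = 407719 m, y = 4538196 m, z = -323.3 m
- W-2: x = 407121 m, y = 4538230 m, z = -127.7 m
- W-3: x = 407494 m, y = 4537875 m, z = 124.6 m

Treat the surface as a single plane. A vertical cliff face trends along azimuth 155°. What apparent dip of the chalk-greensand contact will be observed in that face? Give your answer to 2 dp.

Let the plane be z = a·x + b·y + c.
W-2−W-1: −598a + 34b = 195.6;  W-3−W-1: −225a − 321b = 447.9.
Solving gives a = −0.39085, b = −1.12137.
Unit vector along 155° is (sin 155°, cos 155°) = (0.4226, -0.9063).
Slope in that direction = a·(0.4226) + b·(-0.9063) = 0.85113.
Apparent dip = arctan|0.85113| = 40.40° (true dip is 49.9°, so apparent ≤ true as expected).

40.40°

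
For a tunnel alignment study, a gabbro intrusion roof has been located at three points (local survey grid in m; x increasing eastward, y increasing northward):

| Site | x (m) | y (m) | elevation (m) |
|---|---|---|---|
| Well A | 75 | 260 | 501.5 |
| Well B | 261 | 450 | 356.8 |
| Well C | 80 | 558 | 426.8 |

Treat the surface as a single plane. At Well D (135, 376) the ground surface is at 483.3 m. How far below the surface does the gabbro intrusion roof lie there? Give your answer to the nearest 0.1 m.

41.7 m

Two edge vectors: Well A→Well B = (186, 190, -144.7), Well A→Well C = (5, 298, -74.7).
Normal n = (Well A→Well B) × (Well A→Well C) = (28927.6, 13170.7, 54478).
So ∂z/∂x = −n_x/n_z = −0.53100 and ∂z/∂y = −n_y/n_z = −0.24176.
Intercept c from Well A: 501.5 + 39.82 + 62.86 = 604.18.
At (135, 376): z_contact = −71.68 − 90.90 + 604.18 = 441.60 m.
Depth below ground = 483.3 − 441.60 = 41.7 m.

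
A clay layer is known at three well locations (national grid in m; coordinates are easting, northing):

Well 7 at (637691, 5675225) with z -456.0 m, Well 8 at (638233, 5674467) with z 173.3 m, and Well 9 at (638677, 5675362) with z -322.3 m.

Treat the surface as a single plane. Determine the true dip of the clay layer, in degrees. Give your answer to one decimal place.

35.2°

Two edge vectors: Well 7→Well 8 = (542, -758, 629.3), Well 7→Well 9 = (986, 137, 133.7).
Normal n = (Well 7→Well 8) × (Well 7→Well 9) = (-187558.7, 548024.4, 821642).
So ∂z/∂easting = −n_x/n_z = 0.22827 and ∂z/∂northing = −n_y/n_z = −0.66699.
Gradient magnitude |∇z| = √(a² + b²) = √(0.05211 + 0.44487) = 0.70497.
True dip = arctan(0.70497) = 35.2°, dipping toward NNW (azimuth ≈ 341°).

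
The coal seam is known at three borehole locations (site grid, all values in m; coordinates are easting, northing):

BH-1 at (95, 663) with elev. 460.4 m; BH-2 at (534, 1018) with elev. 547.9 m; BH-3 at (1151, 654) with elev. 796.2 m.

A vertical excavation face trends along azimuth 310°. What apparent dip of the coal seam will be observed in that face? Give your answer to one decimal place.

Two edge vectors: BH-1→BH-2 = (439, 355, 87.5), BH-1→BH-3 = (1056, -9, 335.8).
Normal n = (BH-1→BH-2) × (BH-1→BH-3) = (119996.5, -55016.2, -378831).
So ∂z/∂easting = −n_x/n_z = 0.31675 and ∂z/∂northing = −n_y/n_z = −0.14523.
Unit vector along 310° is (sin 310°, cos 310°) = (-0.7660, 0.6428).
Slope in that direction = a·(-0.7660) + b·(0.6428) = −0.33600.
Apparent dip = arctan|0.33600| = 18.6° (true dip is 19.2°, so apparent ≤ true as expected).

18.6°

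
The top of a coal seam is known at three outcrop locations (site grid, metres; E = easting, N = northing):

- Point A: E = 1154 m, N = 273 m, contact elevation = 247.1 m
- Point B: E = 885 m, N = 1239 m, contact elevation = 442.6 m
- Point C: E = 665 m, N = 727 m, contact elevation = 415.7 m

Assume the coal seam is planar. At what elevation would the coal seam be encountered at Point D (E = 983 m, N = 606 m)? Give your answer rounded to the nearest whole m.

331 m

Let the plane be z = a·E + b·N + c.
Point B−Point A: −269a + 966b = 195.5;  Point C−Point A: −489a + 454b = 168.6.
Solving gives a = −0.21159, b = 0.14346.
Then c = 247.1 − a·1154 − b·273 = 452.12.
At (983, 606): z = −208.0 + 86.9 + 452.12 = 331.1 m.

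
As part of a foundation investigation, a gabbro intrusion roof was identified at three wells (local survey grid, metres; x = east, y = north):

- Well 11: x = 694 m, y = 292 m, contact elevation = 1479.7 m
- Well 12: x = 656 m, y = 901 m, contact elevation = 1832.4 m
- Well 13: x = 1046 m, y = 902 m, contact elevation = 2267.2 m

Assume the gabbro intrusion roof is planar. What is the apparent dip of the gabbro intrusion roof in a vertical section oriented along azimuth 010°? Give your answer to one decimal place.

Two edge vectors: Well 11→Well 12 = (-38, 609, 352.7), Well 11→Well 13 = (352, 610, 787.5).
Normal n = (Well 11→Well 12) × (Well 11→Well 13) = (264440.5, 154075.4, -237548).
So ∂z/∂x = −n_x/n_z = 1.11321 and ∂z/∂y = −n_y/n_z = 0.64861.
Unit vector along 010° is (sin 10°, cos 10°) = (0.1736, 0.9848).
Slope in that direction = a·(0.1736) + b·(0.9848) = 0.83206.
Apparent dip = arctan|0.83206| = 39.8° (true dip is 52.2°, so apparent ≤ true as expected).

39.8°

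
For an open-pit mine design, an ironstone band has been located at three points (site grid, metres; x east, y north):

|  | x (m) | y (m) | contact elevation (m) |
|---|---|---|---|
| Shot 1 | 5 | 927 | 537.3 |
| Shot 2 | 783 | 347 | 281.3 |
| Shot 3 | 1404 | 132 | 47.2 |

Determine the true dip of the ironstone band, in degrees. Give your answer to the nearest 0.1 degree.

23.5°

Two edge vectors: Shot 1→Shot 2 = (778, -580, -256), Shot 1→Shot 3 = (1399, -795, -490.1).
Normal n = (Shot 1→Shot 2) × (Shot 1→Shot 3) = (80738, 23153.8, 192910).
So ∂z/∂x = −n_x/n_z = −0.41853 and ∂z/∂y = −n_y/n_z = −0.12002.
Gradient magnitude |∇z| = √(a² + b²) = √(0.17516 + 0.01441) = 0.43540.
True dip = arctan(0.43540) = 23.5°, dipping toward ENE (azimuth ≈ 074°).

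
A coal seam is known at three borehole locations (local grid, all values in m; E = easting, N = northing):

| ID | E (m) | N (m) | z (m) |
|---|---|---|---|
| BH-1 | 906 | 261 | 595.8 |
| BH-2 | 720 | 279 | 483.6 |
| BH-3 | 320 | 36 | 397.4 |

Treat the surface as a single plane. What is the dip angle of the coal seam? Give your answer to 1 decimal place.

37.9°

Let the plane be z = a·E + b·N + c.
BH-2−BH-1: −186a + 18b = −112.2;  BH-3−BH-1: −586a − 225b = −198.4.
Solving gives a = 0.54995, b = −0.55053.
Gradient magnitude |∇z| = √(a² + b²) = √(0.30244 + 0.30309) = 0.77816.
True dip = arctan(0.77816) = 37.9°, dipping toward NW (azimuth ≈ 315°).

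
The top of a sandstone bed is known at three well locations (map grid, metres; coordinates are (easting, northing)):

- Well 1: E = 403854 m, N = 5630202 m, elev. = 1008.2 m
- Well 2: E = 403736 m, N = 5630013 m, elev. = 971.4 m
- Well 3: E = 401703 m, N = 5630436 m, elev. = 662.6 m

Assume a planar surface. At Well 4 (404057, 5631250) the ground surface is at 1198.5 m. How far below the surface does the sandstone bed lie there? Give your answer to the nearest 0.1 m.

63.1 m

Let the plane be z = a·E + b·N + c.
Well 2−Well 1: −118a − 189b = −36.8;  Well 3−Well 1: −2151a + 234b = −345.6.
Solving gives a = 0.170285454, b = 0.088393209.
Then c = 1008.2 − a·403854 − b·5630202 = −565433.88.
At (404057, 5631250): z_contact = 68805.03 + 497764.26 − 565433.88 = 1135.40 m.
Depth below ground = 1198.5 − 1135.40 = 63.1 m.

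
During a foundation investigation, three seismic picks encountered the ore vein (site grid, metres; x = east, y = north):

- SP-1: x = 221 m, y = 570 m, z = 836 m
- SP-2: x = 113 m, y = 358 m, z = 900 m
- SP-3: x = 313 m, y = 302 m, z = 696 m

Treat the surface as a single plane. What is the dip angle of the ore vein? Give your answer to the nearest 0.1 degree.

Two edge vectors: SP-1→SP-2 = (-108, -212, 64), SP-1→SP-3 = (92, -268, -140).
Normal n = (SP-1→SP-2) × (SP-1→SP-3) = (46832, -9232, 48448).
So ∂z/∂x = −n_x/n_z = −0.96664 and ∂z/∂y = −n_y/n_z = 0.19055.
Gradient magnitude |∇z| = √(a² + b²) = √(0.93440 + 0.03631) = 0.98525.
True dip = arctan(0.98525) = 44.6°, dipping toward E (azimuth ≈ 101°).

44.6°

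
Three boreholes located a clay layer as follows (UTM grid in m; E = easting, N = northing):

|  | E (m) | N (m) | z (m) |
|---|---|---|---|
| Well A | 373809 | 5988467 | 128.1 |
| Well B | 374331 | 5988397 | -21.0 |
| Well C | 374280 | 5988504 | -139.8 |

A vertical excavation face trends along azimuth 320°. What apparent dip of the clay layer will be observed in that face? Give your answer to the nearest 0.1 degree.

35.8°

Let the plane be z = a·E + b·N + c.
Well B−Well A: 522a − 70b = −149.1;  Well C−Well A: 471a + 37b = −267.9.
Solving gives a = −0.46419, b = −1.33153.
Unit vector along 320° is (sin 320°, cos 320°) = (-0.6428, 0.7660).
Slope in that direction = a·(-0.6428) + b·(0.7660) = −0.72164.
Apparent dip = arctan|0.72164| = 35.8° (true dip is 54.7°, so apparent ≤ true as expected).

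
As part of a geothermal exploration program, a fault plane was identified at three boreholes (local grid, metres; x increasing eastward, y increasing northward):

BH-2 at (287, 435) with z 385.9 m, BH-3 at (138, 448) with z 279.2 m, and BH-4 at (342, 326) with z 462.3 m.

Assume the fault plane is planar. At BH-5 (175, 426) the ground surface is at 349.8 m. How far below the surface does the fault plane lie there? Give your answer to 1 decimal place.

37.4 m

Let the plane be z = a·x + b·y + c.
BH-3−BH-2: −149a + 13b = −106.7;  BH-4−BH-2: 55a − 109b = 76.4.
Solving gives a = 0.68512, b = −0.35522.
Then c = 385.9 − a·287 − b·435 = 343.79.
At (175, 426): z_contact = 119.90 − 151.32 + 343.79 = 312.36 m.
Depth below ground = 349.8 − 312.36 = 37.4 m.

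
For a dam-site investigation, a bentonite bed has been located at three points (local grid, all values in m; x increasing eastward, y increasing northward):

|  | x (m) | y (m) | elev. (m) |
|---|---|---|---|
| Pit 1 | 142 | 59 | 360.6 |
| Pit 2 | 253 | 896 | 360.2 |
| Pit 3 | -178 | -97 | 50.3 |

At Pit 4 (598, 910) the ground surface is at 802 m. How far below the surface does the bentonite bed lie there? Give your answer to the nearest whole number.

86 m

Let the plane be z = a·x + b·y + c.
Pit 2−Pit 1: 111a + 837b = −0.4;  Pit 3−Pit 1: −320a − 156b = −310.3.
Solving gives a = 1.03696, b = −0.13800.
Then c = 360.6 − a·142 − b·59 = 221.49.
At (598, 910): z_contact = 620.1 − 125.6 + 221.49 = 716.0 m.
Depth below ground = 802 − 716.0 = 86 m.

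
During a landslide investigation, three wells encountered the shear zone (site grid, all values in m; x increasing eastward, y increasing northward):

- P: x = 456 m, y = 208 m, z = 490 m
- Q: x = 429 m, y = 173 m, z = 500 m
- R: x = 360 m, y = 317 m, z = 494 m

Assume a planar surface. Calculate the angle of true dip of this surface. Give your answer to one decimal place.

13.4°

Two edge vectors: P→Q = (-27, -35, 10), P→R = (-96, 109, 4).
Normal n = (P→Q) × (P→R) = (-1230, -852, -6303).
So ∂z/∂x = −n_x/n_z = −0.19515 and ∂z/∂y = −n_y/n_z = −0.13517.
Gradient magnitude |∇z| = √(a² + b²) = √(0.03808 + 0.01827) = 0.23739.
True dip = arctan(0.23739) = 13.4°, dipping toward NE (azimuth ≈ 055°).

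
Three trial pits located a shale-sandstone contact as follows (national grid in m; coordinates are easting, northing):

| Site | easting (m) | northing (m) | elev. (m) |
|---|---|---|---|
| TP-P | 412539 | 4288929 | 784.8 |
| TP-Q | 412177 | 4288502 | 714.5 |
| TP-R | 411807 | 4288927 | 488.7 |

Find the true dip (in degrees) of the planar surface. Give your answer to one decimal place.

Let the plane be z = a·easting + b·northing + c.
TP-Q−TP-P: −362a − 427b = −70.3;  TP-R−TP-P: −732a − 2b = −296.1.
Solving gives a = 0.40500, b = −0.17871.
Gradient magnitude |∇z| = √(a² + b²) = √(0.16402 + 0.03194) = 0.44267.
True dip = arctan(0.44267) = 23.9°, dipping toward WNW (azimuth ≈ 294°).

23.9°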